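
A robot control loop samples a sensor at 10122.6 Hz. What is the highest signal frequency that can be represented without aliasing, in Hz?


f_max = f_s/2 = 10122.6/2 = 5061.3000

5061.3000 Hz


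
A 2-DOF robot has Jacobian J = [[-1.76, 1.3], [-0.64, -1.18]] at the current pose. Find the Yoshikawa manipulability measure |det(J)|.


det(J) = -1.76*-1.18 - (1.3)*(-0.64) = 2.9088
|det(J)| = 2.9088

2.9088


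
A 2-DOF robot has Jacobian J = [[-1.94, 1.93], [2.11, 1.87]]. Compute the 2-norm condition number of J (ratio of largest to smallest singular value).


JJ^T eigenvalues: trace(JJ^T) = 15.4375, det(JJ^T) = det(J)^2 = 59.29154001
s_max^2 = (15.4375 + sqrt(1.15024621))/2 = 8.25499766
s_min^2 = (15.4375 - sqrt(1.15024621))/2 = 7.18250234
kappa = s_max/s_min = sqrt(8.25499766/7.18250234) = 1.0721

1.0721


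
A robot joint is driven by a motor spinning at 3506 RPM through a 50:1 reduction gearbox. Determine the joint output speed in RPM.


omega_joint = omega_motor / N = 3506 / 50 = 70.1200

70.1200 RPM


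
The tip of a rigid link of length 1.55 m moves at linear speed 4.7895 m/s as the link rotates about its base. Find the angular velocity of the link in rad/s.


omega = v / L = 4.7895 / 1.55 = 3.0900

3.0900 rad/s


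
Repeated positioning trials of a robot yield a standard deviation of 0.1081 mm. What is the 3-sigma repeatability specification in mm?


repeatability = 3*sigma = 3*0.1081 = 0.3243

0.3243 mm


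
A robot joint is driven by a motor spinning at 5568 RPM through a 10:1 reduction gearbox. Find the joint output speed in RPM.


omega_joint = omega_motor / N = 5568 / 10 = 556.8000

556.8000 RPM


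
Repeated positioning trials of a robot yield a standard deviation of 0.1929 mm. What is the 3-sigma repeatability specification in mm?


repeatability = 3*sigma = 3*0.1929 = 0.5787

0.5787 mm


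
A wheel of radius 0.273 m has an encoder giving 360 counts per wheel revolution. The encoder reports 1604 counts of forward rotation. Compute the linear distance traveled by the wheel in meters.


revs = 1604/360 = 4.455556
d = revs * 2*pi*r = 4.455556 * 2*pi*0.273 = 7.6427

7.6427 m


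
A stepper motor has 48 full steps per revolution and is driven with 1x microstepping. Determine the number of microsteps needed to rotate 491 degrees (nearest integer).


step_size = 360/(48*1) = 360/48 = 7.500000 deg
n = 491/(360/48) = 491*48/360 = 65.4667 -> 65

65 steps


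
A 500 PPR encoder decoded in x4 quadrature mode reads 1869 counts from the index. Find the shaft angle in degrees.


angle = counts * 360 / (PPR*4) = 1869 * 360 / 2000 = 336.4200

336.4200 degrees


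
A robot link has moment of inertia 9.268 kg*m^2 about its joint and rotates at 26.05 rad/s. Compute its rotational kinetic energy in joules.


KE = (1/2)*I*omega^2 = 0.5*9.268*26.05^2 = 3144.6440

3144.6440 J


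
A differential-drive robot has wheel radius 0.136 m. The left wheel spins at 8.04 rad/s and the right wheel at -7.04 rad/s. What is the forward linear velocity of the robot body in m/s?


v = r*(wR + wL)/2 = 0.136*(-7.04 + 8.04)/2 = 0.0680

0.0680 m/s


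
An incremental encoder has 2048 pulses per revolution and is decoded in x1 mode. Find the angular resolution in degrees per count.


resolution = 360 / (PPR * 1) = 360 / 2048 = 0.1758

0.1758 degrees


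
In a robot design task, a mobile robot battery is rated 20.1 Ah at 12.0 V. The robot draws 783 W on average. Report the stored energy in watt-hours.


E = capacity * V = 20.1*12.0 = 241.2000

241.2000 Wh


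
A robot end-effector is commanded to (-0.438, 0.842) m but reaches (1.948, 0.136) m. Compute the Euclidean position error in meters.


dx = 1.948 - (-0.438) = 2.3860, dy = 0.136 - (0.842) = -0.7060
err = sqrt(5.692996 + 0.498436) = 2.4883

2.4883 m


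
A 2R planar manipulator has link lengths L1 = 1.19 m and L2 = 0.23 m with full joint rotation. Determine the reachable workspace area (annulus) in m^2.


r_max = L1 + L2 = 1.4200, r_min = |L1 - L2| = 0.9600
A = pi*(r_max^2 - r_min^2) = pi*(2.0164 - 0.9216) = 3.4394

3.4394 m^2


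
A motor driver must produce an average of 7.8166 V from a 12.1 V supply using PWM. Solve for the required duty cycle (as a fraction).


D = V_avg/V_supply = 7.8166/12.1 = 0.6460

0.6460


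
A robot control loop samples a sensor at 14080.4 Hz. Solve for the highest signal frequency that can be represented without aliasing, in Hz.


f_max = f_s/2 = 14080.4/2 = 7040.2000

7040.2000 Hz


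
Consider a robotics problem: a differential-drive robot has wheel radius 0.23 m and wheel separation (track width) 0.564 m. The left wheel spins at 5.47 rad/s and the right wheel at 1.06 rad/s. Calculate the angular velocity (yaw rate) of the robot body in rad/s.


omega = r*(wR - wL)/L = 0.23*(1.06 - (5.47))/0.564 = -1.7984

-1.7984 rad/s


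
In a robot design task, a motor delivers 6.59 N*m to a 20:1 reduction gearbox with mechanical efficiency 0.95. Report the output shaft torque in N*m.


tau_out = tau_in * N * eta = 6.59 * 20 * 0.95 = 125.2100

125.2100 N*m


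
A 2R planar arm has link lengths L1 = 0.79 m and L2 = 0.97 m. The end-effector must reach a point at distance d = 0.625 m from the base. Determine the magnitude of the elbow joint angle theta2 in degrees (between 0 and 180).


cos(th2) = (d^2 - L1^2 - L2^2)/(2*L1*L2) = (0.625^2 - 0.79^2 - 0.97^2)/(2*0.79*0.97) = -0.76626321
th2 = acos(-0.76626321) = 140.0195 deg

140.0195 degrees


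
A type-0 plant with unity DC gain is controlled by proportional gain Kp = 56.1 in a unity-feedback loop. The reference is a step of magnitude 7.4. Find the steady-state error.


e_ss = R/(1 + Kp) = 7.4/(1 + 56.1) = 7.4/57.1000 = 0.1296

0.1296


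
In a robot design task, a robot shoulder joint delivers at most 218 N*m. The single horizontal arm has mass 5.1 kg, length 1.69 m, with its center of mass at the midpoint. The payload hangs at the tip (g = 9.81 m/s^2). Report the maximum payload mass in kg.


tau_arm = m_arm*g*(L/2) = 5.1*9.81*1.69/2 = 42.2762 N*m
tau_payload = tau_max - tau_arm = 218 - 42.2762 = 175.7238
m_payload = tau_payload / (g*L) = 175.7238 / (9.81*1.69) = 10.5992

10.5992 kg


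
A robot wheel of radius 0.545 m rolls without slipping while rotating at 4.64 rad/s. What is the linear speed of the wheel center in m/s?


v = omega * r = 4.64 * 0.545 = 2.5288

2.5288 m/s


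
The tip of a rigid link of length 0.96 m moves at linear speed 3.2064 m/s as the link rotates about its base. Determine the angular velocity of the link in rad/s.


omega = v / L = 3.2064 / 0.96 = 3.3400

3.3400 rad/s


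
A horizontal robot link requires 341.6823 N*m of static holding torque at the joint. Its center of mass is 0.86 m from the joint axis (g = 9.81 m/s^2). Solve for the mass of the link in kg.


m = tau / (g*L) = 341.6823 / (9.81 * 0.86) = 40.5000

40.5000 kg


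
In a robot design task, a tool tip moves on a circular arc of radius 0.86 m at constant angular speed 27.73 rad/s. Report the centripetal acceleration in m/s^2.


a_c = omega^2 * r = 27.73^2 * 0.86 = 661.2995

661.2995 m/s^2


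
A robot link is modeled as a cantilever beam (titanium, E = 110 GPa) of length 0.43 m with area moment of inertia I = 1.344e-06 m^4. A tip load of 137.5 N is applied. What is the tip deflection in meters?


delta = F*L^3/(3*E*I) = 137.5*0.43^3/(3*1.100e+11*1.344e-06)
      = 10.9322125/443520 = 2.4649e-05

2.4649e-05 m


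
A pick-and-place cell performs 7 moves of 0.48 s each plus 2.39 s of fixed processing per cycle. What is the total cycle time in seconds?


T = 7*0.48 + 2.39 = 5.7500

5.7500 s


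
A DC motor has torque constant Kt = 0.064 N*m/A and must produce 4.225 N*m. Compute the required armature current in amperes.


I = tau / Kt = 4.225/0.064 = 66.0156

66.0156 A


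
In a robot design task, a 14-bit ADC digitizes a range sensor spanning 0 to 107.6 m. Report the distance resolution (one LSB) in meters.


res = range / 2^n = 107.6/2^14 = 107.6/16384 = 0.0066

0.0066 m


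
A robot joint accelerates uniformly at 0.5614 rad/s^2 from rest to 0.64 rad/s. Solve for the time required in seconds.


t = delta_omega / alpha = 0.64 / 0.5614 = 1.1400

1.1400 s


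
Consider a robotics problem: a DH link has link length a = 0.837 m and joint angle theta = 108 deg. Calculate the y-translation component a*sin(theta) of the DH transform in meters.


a*sin(theta) = 0.837*sin(108 deg) = 0.7960

0.7960 m


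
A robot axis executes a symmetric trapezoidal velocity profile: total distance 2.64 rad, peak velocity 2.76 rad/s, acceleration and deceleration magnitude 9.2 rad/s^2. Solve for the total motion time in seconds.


t_acc = v/a = 2.76/9.2 = 0.300000 s
d_acc = v^2/(2a) = 0.414000 rad (each ramp)
d_cruise = 2.64 - 2*0.414000 = 1.812000 rad
t_cruise = 1.812000/2.76 = 0.656522 s
t_total = 2*0.300000 + 0.656522 = 1.2565

1.2565 s


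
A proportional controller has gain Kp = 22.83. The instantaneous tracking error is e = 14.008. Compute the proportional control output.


u_P = Kp * e = 22.83 * 14.008 = 319.8026

319.8026


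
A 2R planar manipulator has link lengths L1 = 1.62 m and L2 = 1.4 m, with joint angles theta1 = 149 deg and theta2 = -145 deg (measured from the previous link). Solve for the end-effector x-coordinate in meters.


x = L1*cos(th1) + L2*cos(th1+th2) = 1.62*cos(149 deg) + 1.4*cos(4 deg) = 0.0080

0.0080 m


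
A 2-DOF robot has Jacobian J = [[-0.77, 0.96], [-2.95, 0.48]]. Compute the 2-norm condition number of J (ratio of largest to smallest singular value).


JJ^T eigenvalues: trace(JJ^T) = 10.4474, det(JJ^T) = det(J)^2 = 6.06341376
s_max^2 = (10.4474 + sqrt(84.89451172))/2 = 9.83061089
s_min^2 = (10.4474 - sqrt(84.89451172))/2 = 0.61678911
kappa = s_max/s_min = sqrt(9.83061089/0.61678911) = 3.9923

3.9923


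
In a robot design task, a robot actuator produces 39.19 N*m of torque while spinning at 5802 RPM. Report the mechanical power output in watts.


omega = 5802 * 2*pi/60 = 607.584019 rad/s
P = tau * omega = 39.19 * 607.584019 = 23811.2177

23811.2177 W


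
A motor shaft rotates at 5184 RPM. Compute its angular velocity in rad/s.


omega = 5184 * 2*pi/60 = 542.8672

542.8672 rad/s


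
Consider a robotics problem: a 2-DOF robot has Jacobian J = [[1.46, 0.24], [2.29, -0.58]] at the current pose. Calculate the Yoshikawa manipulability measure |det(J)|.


det(J) = 1.46*-0.58 - (0.24)*(2.29) = -1.3964
|det(J)| = 1.3964

1.3964


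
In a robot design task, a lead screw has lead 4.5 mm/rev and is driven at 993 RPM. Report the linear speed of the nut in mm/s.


v = lead * (RPM/60) = 4.5*993/60 = 74.4750

74.4750 mm/s


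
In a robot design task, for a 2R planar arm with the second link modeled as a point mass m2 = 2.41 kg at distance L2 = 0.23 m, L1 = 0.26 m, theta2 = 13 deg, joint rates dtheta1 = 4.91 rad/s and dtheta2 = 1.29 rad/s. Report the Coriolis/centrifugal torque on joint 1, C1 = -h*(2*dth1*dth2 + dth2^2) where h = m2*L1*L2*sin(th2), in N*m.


h = m2*L1*L2*sin(th2) = 2.41*0.26*0.23*sin(13 deg) = 0.032419
C1 = -h*(2*4.91*1.29 + 1.29^2) = -0.032419*14.3319 = -0.4646

-0.4646 N*m


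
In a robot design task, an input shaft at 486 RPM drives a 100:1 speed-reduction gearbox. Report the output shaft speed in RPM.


omega_out = omega_in / N = 486 / 100 = 4.8600

4.8600 RPM


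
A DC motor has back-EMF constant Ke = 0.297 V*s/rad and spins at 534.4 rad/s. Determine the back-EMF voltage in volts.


V_emf = Ke * omega = 0.297*534.4 = 158.7168

158.7168 V


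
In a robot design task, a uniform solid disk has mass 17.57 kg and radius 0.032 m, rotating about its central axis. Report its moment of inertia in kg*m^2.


I = (1/2)*m*R^2 = 0.5*17.57*0.032^2 = 0.0090

0.0090 kg*m^2


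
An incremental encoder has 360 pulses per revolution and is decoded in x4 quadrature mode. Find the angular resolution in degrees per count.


resolution = 360 / (PPR * 4) = 360 / 1440 = 0.2500

0.2500 degrees


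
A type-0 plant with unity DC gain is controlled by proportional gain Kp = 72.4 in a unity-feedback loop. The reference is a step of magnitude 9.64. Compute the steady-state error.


e_ss = R/(1 + Kp) = 9.64/(1 + 72.4) = 9.64/73.4000 = 0.1313

0.1313


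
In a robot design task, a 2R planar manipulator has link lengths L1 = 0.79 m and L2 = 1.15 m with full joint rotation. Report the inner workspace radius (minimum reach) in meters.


r_min = |L1 - L2| = |0.79 - 1.15| = 0.3600

0.3600 m


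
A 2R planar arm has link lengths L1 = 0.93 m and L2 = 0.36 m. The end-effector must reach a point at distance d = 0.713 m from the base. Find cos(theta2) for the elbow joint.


cos(th2) = (d^2 - L1^2 - L2^2)/(2*L1*L2) = (0.713^2 - 0.93^2 - 0.36^2)/(2*0.93*0.36) = -0.7260

-0.7260


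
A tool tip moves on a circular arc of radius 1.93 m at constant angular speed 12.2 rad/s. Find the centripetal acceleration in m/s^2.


a_c = omega^2 * r = 12.2^2 * 1.93 = 287.2612

287.2612 m/s^2


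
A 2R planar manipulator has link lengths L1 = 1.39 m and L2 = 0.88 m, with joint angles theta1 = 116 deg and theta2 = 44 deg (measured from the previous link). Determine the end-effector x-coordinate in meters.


x = L1*cos(th1) + L2*cos(th1+th2) = 1.39*cos(116 deg) + 0.88*cos(160 deg) = -1.4363

-1.4363 m


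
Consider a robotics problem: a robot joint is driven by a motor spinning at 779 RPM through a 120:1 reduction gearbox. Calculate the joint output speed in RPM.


omega_joint = omega_motor / N = 779 / 120 = 6.4917

6.4917 RPM


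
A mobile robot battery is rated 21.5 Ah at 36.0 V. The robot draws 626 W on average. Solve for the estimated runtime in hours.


E = 21.5*36.0 = 774.0000 Wh
t = E/P = 774.0000/626 = 1.2364

1.2364 hours


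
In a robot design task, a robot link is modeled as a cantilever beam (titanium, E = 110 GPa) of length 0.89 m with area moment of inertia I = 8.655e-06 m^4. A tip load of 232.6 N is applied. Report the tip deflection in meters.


delta = F*L^3/(3*E*I) = 232.6*0.89^3/(3*1.100e+11*8.655e-06)
      = 163.9757894/2856150 = 5.7411e-05

5.7411e-05 m


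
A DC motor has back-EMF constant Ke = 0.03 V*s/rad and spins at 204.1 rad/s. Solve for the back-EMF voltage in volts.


V_emf = Ke * omega = 0.03*204.1 = 6.1230

6.1230 V


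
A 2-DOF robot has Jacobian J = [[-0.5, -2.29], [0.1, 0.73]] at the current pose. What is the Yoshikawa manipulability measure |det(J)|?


det(J) = -0.5*0.73 - (-2.29)*(0.1) = -0.1360
|det(J)| = 0.1360

0.1360


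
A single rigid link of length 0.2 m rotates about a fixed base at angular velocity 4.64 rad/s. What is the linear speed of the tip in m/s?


v = L*omega = 0.2 * 4.64 = 0.9280

0.9280 m/s


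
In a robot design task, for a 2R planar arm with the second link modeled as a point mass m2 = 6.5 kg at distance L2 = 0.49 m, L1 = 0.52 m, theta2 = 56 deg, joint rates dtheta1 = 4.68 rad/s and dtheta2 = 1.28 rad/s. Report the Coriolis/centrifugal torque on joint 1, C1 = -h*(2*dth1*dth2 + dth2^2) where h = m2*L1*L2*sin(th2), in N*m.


h = m2*L1*L2*sin(th2) = 6.5*0.52*0.49*sin(56 deg) = 1.373052
C1 = -h*(2*4.68*1.28 + 1.28^2) = -1.373052*13.6192 = -18.6999

-18.6999 N*m


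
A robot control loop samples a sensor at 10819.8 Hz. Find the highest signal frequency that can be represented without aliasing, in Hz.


f_max = f_s/2 = 10819.8/2 = 5409.9000

5409.9000 Hz


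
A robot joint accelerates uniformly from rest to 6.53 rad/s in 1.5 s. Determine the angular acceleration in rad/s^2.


alpha = delta_omega / t = 6.53 / 1.5 = 4.3533

4.3533 rad/s^2


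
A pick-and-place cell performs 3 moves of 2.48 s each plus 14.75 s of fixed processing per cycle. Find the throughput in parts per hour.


T_cycle = 3*2.48 + 14.75 = 22.1900 s
rate = 3600/T = 162.2352

162.2352 parts/hour


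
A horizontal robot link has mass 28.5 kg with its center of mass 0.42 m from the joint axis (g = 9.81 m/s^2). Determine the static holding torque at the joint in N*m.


tau = m*g*L = 28.5 * 9.81 * 0.42 = 117.4257

117.4257 N*m


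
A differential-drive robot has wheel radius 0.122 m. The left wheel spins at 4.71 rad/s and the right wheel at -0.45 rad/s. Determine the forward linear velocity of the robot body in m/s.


v = r*(wR + wL)/2 = 0.122*(-0.45 + 4.71)/2 = 0.2599

0.2599 m/s


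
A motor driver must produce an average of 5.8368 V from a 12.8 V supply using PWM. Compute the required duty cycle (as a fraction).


D = V_avg/V_supply = 5.8368/12.8 = 0.4560

0.4560


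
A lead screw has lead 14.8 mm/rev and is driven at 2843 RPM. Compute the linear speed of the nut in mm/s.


v = lead * (RPM/60) = 14.8*2843/60 = 701.2733

701.2733 mm/s


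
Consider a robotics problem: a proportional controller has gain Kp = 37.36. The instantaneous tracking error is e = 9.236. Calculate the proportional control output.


u_P = Kp * e = 37.36 * 9.236 = 345.0570

345.0570


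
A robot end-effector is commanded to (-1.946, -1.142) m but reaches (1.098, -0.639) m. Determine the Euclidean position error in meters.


dx = 1.098 - (-1.946) = 3.0440, dy = -0.639 - (-1.142) = 0.5030
err = sqrt(9.265936 + 0.253009) = 3.0853

3.0853 m


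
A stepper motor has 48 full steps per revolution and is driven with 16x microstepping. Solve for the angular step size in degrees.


step = 360/(48*16) = 360/768 = 0.4688

0.4688 degrees


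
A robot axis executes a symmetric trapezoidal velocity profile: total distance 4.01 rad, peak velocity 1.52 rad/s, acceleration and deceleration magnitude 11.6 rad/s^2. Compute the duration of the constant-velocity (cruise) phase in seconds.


t_acc = v/a = 0.131034 s, d_acc = v^2/(2a) = 0.099586 rad each
d_cruise = 4.01 - 2*0.099586 = 3.810828 rad
t_cruise = d_cruise/v = 3.810828/1.52 = 2.5071

2.5071 s


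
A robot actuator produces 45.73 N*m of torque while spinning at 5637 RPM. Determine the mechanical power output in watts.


omega = 5637 * 2*pi/60 = 590.305260 rad/s
P = tau * omega = 45.73 * 590.305260 = 26994.6595

26994.6595 W


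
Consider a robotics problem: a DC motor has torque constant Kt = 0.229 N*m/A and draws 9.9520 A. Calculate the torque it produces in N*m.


tau = Kt * I = 0.229*9.9520 = 2.2790

2.2790 N*m


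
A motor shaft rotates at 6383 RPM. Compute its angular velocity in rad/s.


omega = 6383 * 2*pi/60 = 668.4262

668.4262 rad/s


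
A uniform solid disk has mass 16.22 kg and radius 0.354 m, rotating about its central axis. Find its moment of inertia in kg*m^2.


I = (1/2)*m*R^2 = 0.5*16.22*0.354^2 = 1.0163

1.0163 kg*m^2


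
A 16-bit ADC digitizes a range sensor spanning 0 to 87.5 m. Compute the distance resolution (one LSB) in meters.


res = range / 2^n = 87.5/2^16 = 87.5/65536 = 0.0013

0.0013 m


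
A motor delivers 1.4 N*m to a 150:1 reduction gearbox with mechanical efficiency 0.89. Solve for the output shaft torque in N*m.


tau_out = tau_in * N * eta = 1.4 * 150 * 0.89 = 186.9000

186.9000 N*m


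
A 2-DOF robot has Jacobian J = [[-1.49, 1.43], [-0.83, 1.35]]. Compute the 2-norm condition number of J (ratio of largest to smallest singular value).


JJ^T eigenvalues: trace(JJ^T) = 6.7764, det(JJ^T) = det(J)^2 = 0.67996516
s_max^2 = (6.7764 + sqrt(43.19973632))/2 = 6.67452532
s_min^2 = (6.7764 - sqrt(43.19973632))/2 = 0.10187468
kappa = s_max/s_min = sqrt(6.67452532/0.10187468) = 8.0943

8.0943


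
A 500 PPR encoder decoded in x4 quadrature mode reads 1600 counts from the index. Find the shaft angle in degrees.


angle = counts * 360 / (PPR*4) = 1600 * 360 / 2000 = 288.0000

288.0000 degrees


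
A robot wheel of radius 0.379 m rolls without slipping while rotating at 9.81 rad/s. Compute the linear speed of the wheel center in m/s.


v = omega * r = 9.81 * 0.379 = 3.7180

3.7180 m/s


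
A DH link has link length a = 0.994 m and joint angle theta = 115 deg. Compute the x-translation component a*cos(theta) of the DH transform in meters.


a*cos(theta) = 0.994*cos(115 deg) = -0.4201

-0.4201 m


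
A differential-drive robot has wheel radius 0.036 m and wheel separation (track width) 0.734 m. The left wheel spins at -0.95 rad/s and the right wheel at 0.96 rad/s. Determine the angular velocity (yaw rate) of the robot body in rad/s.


omega = r*(wR - wL)/L = 0.036*(0.96 - (-0.95))/0.734 = 0.0937

0.0937 rad/s


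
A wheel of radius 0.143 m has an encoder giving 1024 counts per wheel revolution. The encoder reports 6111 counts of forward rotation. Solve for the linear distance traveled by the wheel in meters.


revs = 6111/1024 = 5.967773
d = revs * 2*pi*r = 5.967773 * 2*pi*0.143 = 5.3620

5.3620 m


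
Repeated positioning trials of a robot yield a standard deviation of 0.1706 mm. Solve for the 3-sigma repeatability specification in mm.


repeatability = 3*sigma = 3*0.1706 = 0.5118

0.5118 mm


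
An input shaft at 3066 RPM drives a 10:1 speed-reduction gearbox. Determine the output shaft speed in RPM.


omega_out = omega_in / N = 3066 / 10 = 306.6000

306.6000 RPM


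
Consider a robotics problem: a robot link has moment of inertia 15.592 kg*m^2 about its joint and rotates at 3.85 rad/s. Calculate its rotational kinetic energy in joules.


KE = (1/2)*I*omega^2 = 0.5*15.592*3.85^2 = 115.5562

115.5562 J


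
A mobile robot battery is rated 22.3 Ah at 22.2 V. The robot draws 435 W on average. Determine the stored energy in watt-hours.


E = capacity * V = 22.3*22.2 = 495.0600

495.0600 Wh


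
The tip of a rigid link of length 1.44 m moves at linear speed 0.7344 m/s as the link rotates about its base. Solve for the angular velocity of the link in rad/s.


omega = v / L = 0.7344 / 1.44 = 0.5100

0.5100 rad/s


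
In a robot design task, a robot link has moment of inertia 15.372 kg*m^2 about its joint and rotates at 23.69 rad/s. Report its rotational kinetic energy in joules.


KE = (1/2)*I*omega^2 = 0.5*15.372*23.69^2 = 4313.5069

4313.5069 J


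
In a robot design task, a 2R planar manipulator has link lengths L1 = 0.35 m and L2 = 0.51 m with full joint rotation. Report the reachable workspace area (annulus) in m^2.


r_max = L1 + L2 = 0.8600, r_min = |L1 - L2| = 0.1600
A = pi*(r_max^2 - r_min^2) = pi*(0.7396 - 0.0256) = 2.2431

2.2431 m^2


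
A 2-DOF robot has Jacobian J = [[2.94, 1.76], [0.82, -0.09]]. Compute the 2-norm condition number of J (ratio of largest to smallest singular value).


JJ^T eigenvalues: trace(JJ^T) = 12.4217, det(JJ^T) = det(J)^2 = 2.91658084
s_max^2 = (12.4217 + sqrt(142.63230753))/2 = 12.18228843
s_min^2 = (12.4217 - sqrt(142.63230753))/2 = 0.23941157
kappa = s_max/s_min = sqrt(12.18228843/0.23941157) = 7.1333

7.1333


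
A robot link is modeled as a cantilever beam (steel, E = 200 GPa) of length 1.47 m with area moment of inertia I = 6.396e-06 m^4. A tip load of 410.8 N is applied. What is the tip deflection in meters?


delta = F*L^3/(3*E*I) = 410.8*1.47^3/(3*2.000e+11*6.396e-06)
      = 1304.9156484/3837600 = 3.4003e-04

3.4003e-04 m


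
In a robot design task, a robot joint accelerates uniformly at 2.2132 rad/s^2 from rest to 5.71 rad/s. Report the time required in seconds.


t = delta_omega / alpha = 5.71 / 2.2132 = 2.5800

2.5800 s


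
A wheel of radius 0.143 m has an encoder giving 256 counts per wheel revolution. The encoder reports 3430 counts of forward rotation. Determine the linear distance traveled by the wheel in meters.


revs = 3430/256 = 13.398438
d = revs * 2*pi*r = 13.398438 * 2*pi*0.143 = 12.0384

12.0384 m


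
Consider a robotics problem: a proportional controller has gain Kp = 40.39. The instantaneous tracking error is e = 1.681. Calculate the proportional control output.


u_P = Kp * e = 40.39 * 1.681 = 67.8956

67.8956


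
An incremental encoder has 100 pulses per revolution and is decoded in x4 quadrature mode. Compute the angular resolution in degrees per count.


resolution = 360 / (PPR * 4) = 360 / 400 = 0.9000

0.9000 degrees


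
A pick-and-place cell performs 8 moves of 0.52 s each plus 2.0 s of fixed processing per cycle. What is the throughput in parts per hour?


T_cycle = 8*0.52 + 2.0 = 6.1600 s
rate = 3600/T = 584.4156

584.4156 parts/hour


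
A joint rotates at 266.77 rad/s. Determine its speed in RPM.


RPM = 266.77 * 60/(2*pi) = 2547.4659

2547.4659 RPM


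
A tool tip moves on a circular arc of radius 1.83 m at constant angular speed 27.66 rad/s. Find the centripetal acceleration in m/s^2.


a_c = omega^2 * r = 27.66^2 * 1.83 = 1400.0883

1400.0883 m/s^2


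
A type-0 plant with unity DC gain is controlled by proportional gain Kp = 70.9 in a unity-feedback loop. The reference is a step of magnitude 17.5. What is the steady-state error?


e_ss = R/(1 + Kp) = 17.5/(1 + 70.9) = 17.5/71.9000 = 0.2434

0.2434


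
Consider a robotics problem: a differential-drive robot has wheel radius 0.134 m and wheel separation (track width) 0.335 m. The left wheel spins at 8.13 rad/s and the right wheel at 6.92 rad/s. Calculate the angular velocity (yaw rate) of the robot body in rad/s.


omega = r*(wR - wL)/L = 0.134*(6.92 - (8.13))/0.335 = -0.4840

-0.4840 rad/s


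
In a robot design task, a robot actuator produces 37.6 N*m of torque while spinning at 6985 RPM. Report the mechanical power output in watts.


omega = 6985 * 2*pi/60 = 731.467490 rad/s
P = tau * omega = 37.6 * 731.467490 = 27503.1776

27503.1776 W


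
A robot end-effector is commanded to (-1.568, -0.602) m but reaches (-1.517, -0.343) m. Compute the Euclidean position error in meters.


dx = -1.517 - (-1.568) = 0.0510, dy = -0.343 - (-0.602) = 0.2590
err = sqrt(0.002601 + 0.067081) = 0.2640

0.2640 m


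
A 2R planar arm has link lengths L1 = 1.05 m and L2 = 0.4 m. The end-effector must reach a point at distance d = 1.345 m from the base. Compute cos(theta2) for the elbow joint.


cos(th2) = (d^2 - L1^2 - L2^2)/(2*L1*L2) = (1.345^2 - 1.05^2 - 0.4^2)/(2*1.05*0.4) = 0.6506

0.6506


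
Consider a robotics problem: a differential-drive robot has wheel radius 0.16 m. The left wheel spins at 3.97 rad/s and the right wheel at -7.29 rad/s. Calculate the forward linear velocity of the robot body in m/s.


v = r*(wR + wL)/2 = 0.16*(-7.29 + 3.97)/2 = -0.2656

-0.2656 m/s


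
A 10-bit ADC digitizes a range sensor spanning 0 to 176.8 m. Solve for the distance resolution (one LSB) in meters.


res = range / 2^n = 176.8/2^10 = 176.8/1024 = 0.1727

0.1727 m


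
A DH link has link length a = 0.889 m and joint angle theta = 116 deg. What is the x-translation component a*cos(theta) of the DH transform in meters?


a*cos(theta) = 0.889*cos(116 deg) = -0.3897

-0.3897 m


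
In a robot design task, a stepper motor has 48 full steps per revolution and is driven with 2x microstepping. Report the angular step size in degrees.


step = 360/(48*2) = 360/96 = 3.7500

3.7500 degrees


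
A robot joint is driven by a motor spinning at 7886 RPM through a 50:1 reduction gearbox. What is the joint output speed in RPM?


omega_joint = omega_motor / N = 7886 / 50 = 157.7200

157.7200 RPM


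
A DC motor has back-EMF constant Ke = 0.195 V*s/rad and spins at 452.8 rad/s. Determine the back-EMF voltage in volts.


V_emf = Ke * omega = 0.195*452.8 = 88.2960

88.2960 V


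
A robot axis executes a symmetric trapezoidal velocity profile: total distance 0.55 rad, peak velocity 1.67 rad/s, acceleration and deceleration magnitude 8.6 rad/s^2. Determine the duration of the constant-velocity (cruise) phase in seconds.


t_acc = v/a = 0.194186 s, d_acc = v^2/(2a) = 0.162145 rad each
d_cruise = 0.55 - 2*0.162145 = 0.225710 rad
t_cruise = d_cruise/v = 0.225710/1.67 = 0.1352

0.1352 s


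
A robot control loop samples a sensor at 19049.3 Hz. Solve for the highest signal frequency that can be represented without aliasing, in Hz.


f_max = f_s/2 = 19049.3/2 = 9524.6500

9524.6500 Hz


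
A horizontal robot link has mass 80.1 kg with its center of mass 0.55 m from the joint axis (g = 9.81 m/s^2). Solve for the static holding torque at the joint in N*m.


tau = m*g*L = 80.1 * 9.81 * 0.55 = 432.1796

432.1796 N*m


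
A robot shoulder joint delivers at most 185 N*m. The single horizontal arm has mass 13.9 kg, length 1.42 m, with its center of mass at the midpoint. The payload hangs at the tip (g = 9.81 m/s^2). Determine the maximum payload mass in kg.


tau_arm = m_arm*g*(L/2) = 13.9*9.81*1.42/2 = 96.8149 N*m
tau_payload = tau_max - tau_arm = 185 - 96.8149 = 88.1851
m_payload = tau_payload / (g*L) = 88.1851 / (9.81*1.42) = 6.3305

6.3305 kg


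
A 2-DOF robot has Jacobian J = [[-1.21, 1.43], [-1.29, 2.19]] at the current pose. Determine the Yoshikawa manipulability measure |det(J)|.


det(J) = -1.21*2.19 - (1.43)*(-1.29) = -0.8052
|det(J)| = 0.8052

0.8052


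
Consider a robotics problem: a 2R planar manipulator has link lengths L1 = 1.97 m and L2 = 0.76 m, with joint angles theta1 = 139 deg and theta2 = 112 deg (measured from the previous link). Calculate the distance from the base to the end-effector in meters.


x = L1*cos(th1) + L2*cos(th1+th2) = -1.734210
y = L1*sin(th1) + L2*sin(th1+th2) = 0.573842
d = sqrt(x^2 + y^2) = sqrt(3.007484 + 0.329295) = 1.8267

1.8267 m


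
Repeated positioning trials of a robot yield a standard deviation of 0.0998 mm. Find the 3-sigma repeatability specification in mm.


repeatability = 3*sigma = 3*0.0998 = 0.2994

0.2994 mm


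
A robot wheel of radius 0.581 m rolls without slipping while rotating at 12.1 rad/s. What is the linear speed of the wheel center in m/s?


v = omega * r = 12.1 * 0.581 = 7.0301

7.0301 m/s


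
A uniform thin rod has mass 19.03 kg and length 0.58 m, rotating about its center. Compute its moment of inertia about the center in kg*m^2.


I = (1/12)*m*L^2 = (1/12)*19.03*0.58^2 = 0.5335

0.5335 kg*m^2


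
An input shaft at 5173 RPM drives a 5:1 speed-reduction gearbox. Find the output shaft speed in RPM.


omega_out = omega_in / N = 5173 / 5 = 1034.6000

1034.6000 RPM


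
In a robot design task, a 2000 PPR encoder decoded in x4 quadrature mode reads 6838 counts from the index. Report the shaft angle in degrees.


angle = counts * 360 / (PPR*4) = 6838 * 360 / 8000 = 307.7100

307.7100 degrees


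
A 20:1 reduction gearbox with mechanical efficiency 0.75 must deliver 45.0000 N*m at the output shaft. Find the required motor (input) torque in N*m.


tau_in = tau_out / (N * eta) = 45.0000 / (20 * 0.75) = 3.0000

3.0000 N*m


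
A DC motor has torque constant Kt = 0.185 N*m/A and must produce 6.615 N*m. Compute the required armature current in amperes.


I = tau / Kt = 6.615/0.185 = 35.7568

35.7568 A


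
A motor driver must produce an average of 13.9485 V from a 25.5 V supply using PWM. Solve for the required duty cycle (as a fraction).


D = V_avg/V_supply = 13.9485/25.5 = 0.5470

0.5470


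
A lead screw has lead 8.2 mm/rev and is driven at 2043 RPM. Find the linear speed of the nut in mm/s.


v = lead * (RPM/60) = 8.2*2043/60 = 279.2100

279.2100 mm/s


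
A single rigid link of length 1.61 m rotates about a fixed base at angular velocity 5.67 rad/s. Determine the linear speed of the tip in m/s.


v = L*omega = 1.61 * 5.67 = 9.1287

9.1287 m/s


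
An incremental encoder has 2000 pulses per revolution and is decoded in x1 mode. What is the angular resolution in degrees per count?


resolution = 360 / (PPR * 1) = 360 / 2000 = 0.1800

0.1800 degrees


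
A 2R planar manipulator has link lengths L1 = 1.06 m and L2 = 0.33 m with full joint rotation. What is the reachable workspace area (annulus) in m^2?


r_max = L1 + L2 = 1.3900, r_min = |L1 - L2| = 0.7300
A = pi*(r_max^2 - r_min^2) = pi*(1.9321 - 0.5329) = 4.3957

4.3957 m^2


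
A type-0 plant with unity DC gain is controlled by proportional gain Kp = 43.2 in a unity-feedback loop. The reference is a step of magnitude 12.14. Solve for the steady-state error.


e_ss = R/(1 + Kp) = 12.14/(1 + 43.2) = 12.14/44.2000 = 0.2747

0.2747


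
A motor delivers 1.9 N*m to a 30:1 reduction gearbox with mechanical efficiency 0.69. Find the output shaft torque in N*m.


tau_out = tau_in * N * eta = 1.9 * 30 * 0.69 = 39.3300

39.3300 N*m


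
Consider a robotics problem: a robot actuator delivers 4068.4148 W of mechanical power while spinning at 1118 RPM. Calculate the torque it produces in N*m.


omega = 1118 * 2*pi/60 = 117.076686 rad/s
tau = P / omega = 4068.4148 / 117.076686 = 34.7500

34.7500 N*m


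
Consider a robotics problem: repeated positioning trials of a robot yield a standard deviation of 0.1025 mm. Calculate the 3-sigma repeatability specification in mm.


repeatability = 3*sigma = 3*0.1025 = 0.3075

0.3075 mm


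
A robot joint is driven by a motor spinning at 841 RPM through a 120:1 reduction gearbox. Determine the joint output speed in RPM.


omega_joint = omega_motor / N = 841 / 120 = 7.0083

7.0083 RPM


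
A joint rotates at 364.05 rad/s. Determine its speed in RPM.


RPM = 364.05 * 60/(2*pi) = 3476.4214

3476.4214 RPM


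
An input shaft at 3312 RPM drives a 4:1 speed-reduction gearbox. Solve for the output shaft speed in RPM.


omega_out = omega_in / N = 3312 / 4 = 828.0000

828.0000 RPM


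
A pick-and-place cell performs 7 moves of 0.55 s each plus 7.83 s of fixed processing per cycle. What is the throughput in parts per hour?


T_cycle = 7*0.55 + 7.83 = 11.6800 s
rate = 3600/T = 308.2192

308.2192 parts/hour


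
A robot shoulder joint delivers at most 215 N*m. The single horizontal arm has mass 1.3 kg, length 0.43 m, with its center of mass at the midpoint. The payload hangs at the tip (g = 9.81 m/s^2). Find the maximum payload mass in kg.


tau_arm = m_arm*g*(L/2) = 1.3*9.81*0.43/2 = 2.7419 N*m
tau_payload = tau_max - tau_arm = 215 - 2.7419 = 212.2581
m_payload = tau_payload / (g*L) = 212.2581 / (9.81*0.43) = 50.3184

50.3184 kg


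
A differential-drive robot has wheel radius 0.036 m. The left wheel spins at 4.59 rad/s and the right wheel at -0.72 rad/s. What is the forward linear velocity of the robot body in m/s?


v = r*(wR + wL)/2 = 0.036*(-0.72 + 4.59)/2 = 0.0697

0.0697 m/s


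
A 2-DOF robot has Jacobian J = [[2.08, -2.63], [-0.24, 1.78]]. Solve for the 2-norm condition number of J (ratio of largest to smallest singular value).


JJ^T eigenvalues: trace(JJ^T) = 14.4693, det(JJ^T) = det(J)^2 = 9.43226944
s_max^2 = (14.4693 + sqrt(171.63156473))/2 = 13.78506153
s_min^2 = (14.4693 - sqrt(171.63156473))/2 = 0.68423847
kappa = s_max/s_min = sqrt(13.78506153/0.68423847) = 4.4885

4.4885


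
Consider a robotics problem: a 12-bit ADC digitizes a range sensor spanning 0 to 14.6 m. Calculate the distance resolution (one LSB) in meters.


res = range / 2^n = 14.6/2^12 = 14.6/4096 = 0.0036

0.0036 m


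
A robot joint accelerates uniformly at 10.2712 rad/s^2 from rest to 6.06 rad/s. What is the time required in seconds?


t = delta_omega / alpha = 6.06 / 10.2712 = 0.5900

0.5900 s


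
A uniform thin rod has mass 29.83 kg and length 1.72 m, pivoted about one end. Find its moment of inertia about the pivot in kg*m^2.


I = (1/3)*m*L^2 = (1/3)*29.83*1.72^2 = 29.4164

29.4164 kg*m^2


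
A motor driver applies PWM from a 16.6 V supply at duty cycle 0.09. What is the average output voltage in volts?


V_avg = V_supply * D = 16.6*0.09 = 1.4940

1.4940 V


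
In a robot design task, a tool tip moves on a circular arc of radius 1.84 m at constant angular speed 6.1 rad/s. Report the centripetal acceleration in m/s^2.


a_c = omega^2 * r = 6.1^2 * 1.84 = 68.4664

68.4664 m/s^2


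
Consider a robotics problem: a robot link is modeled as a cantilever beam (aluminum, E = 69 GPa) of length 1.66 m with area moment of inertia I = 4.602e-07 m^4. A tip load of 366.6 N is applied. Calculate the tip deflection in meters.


delta = F*L^3/(3*E*I) = 366.6*1.66^3/(3*6.900e+10*4.602e-07)
      = 1676.9369136/95261.4 = 0.0176

0.0176 m


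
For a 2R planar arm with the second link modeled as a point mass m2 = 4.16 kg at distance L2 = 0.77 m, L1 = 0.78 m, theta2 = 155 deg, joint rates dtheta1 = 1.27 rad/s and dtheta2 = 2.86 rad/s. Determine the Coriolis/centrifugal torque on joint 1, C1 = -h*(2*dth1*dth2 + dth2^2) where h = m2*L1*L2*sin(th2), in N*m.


h = m2*L1*L2*sin(th2) = 4.16*0.78*0.77*sin(155 deg) = 1.055910
C1 = -h*(2*1.27*2.86 + 2.86^2) = -1.055910*15.4440 = -16.3075

-16.3075 N*m


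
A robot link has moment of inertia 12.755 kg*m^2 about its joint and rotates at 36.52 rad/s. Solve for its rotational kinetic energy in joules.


KE = (1/2)*I*omega^2 = 0.5*12.755*36.52^2 = 8505.7381

8505.7381 J


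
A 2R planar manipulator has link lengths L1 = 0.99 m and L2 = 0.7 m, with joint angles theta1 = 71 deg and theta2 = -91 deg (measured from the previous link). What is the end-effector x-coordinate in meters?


x = L1*cos(th1) + L2*cos(th1+th2) = 0.99*cos(71 deg) + 0.7*cos(-20 deg) = 0.9801

0.9801 m


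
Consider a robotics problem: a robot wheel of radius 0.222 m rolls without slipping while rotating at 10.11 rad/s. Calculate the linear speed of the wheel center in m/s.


v = omega * r = 10.11 * 0.222 = 2.2444

2.2444 m/s


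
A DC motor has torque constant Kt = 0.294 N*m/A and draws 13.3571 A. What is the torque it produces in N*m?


tau = Kt * I = 0.294*13.3571 = 3.9270

3.9270 N*m


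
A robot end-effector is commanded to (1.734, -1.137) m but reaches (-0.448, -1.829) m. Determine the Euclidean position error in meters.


dx = -0.448 - (1.734) = -2.1820, dy = -1.829 - (-1.137) = -0.6920
err = sqrt(4.761124 + 0.478864) = 2.2891

2.2891 m


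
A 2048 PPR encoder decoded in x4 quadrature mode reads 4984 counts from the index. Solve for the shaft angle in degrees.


angle = counts * 360 / (PPR*4) = 4984 * 360 / 8192 = 219.0234

219.0234 degrees


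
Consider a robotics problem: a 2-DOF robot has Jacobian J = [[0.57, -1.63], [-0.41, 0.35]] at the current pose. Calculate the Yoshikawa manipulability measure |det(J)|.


det(J) = 0.57*0.35 - (-1.63)*(-0.41) = -0.4688
|det(J)| = 0.4688

0.4688


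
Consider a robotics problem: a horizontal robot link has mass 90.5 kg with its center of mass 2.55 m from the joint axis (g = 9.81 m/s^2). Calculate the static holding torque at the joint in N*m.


tau = m*g*L = 90.5 * 9.81 * 2.55 = 2263.9028

2263.9028 N*m


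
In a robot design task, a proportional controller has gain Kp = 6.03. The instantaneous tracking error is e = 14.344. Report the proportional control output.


u_P = Kp * e = 6.03 * 14.344 = 86.4943

86.4943


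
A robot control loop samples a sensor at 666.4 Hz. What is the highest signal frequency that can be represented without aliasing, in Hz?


f_max = f_s/2 = 666.4/2 = 333.2000

333.2000 Hz


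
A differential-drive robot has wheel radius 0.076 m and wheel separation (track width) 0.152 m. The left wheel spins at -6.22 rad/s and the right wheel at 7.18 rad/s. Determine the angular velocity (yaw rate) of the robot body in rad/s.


omega = r*(wR - wL)/L = 0.076*(7.18 - (-6.22))/0.152 = 6.7000

6.7000 rad/s


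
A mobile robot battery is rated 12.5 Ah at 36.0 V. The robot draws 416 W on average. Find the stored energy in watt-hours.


E = capacity * V = 12.5*36.0 = 450.0000

450.0000 Wh


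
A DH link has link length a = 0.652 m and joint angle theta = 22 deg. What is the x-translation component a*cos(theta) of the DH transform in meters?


a*cos(theta) = 0.652*cos(22 deg) = 0.6045

0.6045 m


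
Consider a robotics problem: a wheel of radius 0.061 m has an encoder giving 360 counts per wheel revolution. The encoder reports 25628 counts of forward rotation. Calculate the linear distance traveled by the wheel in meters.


revs = 25628/360 = 71.188889
d = revs * 2*pi*r = 71.188889 * 2*pi*0.061 = 27.2849

27.2849 m
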